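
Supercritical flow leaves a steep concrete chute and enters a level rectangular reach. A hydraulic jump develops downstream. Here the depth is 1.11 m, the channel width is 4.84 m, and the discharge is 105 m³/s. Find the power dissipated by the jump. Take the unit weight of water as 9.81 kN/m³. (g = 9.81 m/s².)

q = Q/b = 105/4.84 = 21.7 m²/s; V₁ = q/y₁ = 19.5 m/s. Fr₁ = V₁/√(g·y₁) = 5.92.
Bélanger equation: y₂/y₁ = ½[√(1 + 8Fr₁²) − 1] = ½[√281.6 − 1] = 7.89.
y₂ = 7.89 × 1.11 = 8.76 m.
Head loss: ΔE = (y₂ − y₁)³/(4y₁y₂) = (8.76 − 1.11)³/(4×1.11×8.76) = 448/38.9 = 11.5 m.
P = γ·Q·ΔE = 9.81 × 105 × 11.5 = 11853 kW.

P = 11853 kW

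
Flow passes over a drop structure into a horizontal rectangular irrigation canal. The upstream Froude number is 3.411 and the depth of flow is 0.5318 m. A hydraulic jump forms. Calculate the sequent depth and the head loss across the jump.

Fr₁ = 3.411 (given).
From the momentum equation for a rectangular channel, y₂/y₁ = ½[√(1 + 8Fr₁²) − 1] = ½[√94.079 − 1] = 4.350.
y₂ = 4.350 × 0.5318 = 2.313 m.
V₁ = Fr₁·√(g·y₁) = 3.411×√(9.81×0.5318) = 7.791 m/s; q = V₁·y₁ = 4.143 m²/s. V₂ = q/y₂ = 4.143/2.313 = 1.791 m/s. E₁ = y₁ + V₁²/2g = 3.626 m; E₂ = y₂ + V₂²/2g = 2.477 m. ΔE = E₁ − E₂ = 1.149 m.

y₂ = 2.313 m; ΔE = 1.149 m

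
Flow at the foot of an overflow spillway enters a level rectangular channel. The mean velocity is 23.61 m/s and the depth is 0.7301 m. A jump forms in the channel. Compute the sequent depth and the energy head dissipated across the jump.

Fr₁ = V₁/√(g·y₁) = 23.61/√(9.81×0.7301) = 8.822.
By Bélanger, y₂/y₁ = ½[√(1 + 8Fr₁²) − 1] = ½[√623.63 − 1] = 11.99.
y₂ = 11.99 × 0.7301 = 8.751 m.
Head loss: ΔE = (y₂ − y₁)³/(4y₁y₂) = (8.751 − 0.7301)³/(4×0.7301×8.751) = 516.1/25.56 = 20.19 m.

y₂ = 8.751 m; ΔE = 20.19 m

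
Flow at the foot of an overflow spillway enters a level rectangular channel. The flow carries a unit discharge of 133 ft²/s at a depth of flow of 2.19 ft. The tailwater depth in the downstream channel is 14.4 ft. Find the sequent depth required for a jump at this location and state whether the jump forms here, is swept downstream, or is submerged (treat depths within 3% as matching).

V₁ = q/y₁ = 133/2.19 = 60.7 ft/s. Fr₁ = V₁/√(g·y₁) = 60.7/√(32.2×2.19) = 7.23.
By Bélanger, y₂/y₁ = ½[√(1 + 8Fr₁²) − 1] = ½[√419.4 − 1] = 9.74.
y₂ = 9.74 × 2.19 = 21.3 ft.
Tailwater y_tw = 14.4 ft: y_tw < y₂, so the jump is swept downstream.

y₂ = 21.3 ft; the jump is swept downstream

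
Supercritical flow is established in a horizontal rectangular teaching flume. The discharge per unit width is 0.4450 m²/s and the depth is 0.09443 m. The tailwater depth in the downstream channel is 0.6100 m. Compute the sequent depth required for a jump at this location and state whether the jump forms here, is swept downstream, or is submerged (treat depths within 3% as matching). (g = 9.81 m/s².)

V₁ = q/y₁ = 0.4450/0.09443 = 4.712 m/s. Fr₁ = V₁/√(g·y₁) = 4.712/√(9.81×0.09443) = 4.896.
By Bélanger, y₂/y₁ = ½[√(1 + 8Fr₁²) − 1] = ½[√192.78 − 1] = 6.442.
y₂ = 6.442 × 0.09443 = 0.6083 m.
Tailwater y_tw = 0.6100 m: y_tw ≈ y₂, so the jump forms here.

y₂ = 0.6083 m; the jump forms here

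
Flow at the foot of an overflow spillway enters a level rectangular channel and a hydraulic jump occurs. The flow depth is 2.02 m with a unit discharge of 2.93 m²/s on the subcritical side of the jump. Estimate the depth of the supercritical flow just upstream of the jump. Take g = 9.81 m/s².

y₁ = 0.364 m

V₂ = q/y₂ = 2.93/2.02 = 1.45 m/s; Fr₂ = V₂/√(g·y₂) = 0.326.
Applying the sequent-depth relation in reverse, y₁/y₂ = ½[√(1 + 8Fr₂²) − 1] = ½[√1.849 − 1] = 0.180.
y₁ = 0.180 × 2.02 = 0.364 m.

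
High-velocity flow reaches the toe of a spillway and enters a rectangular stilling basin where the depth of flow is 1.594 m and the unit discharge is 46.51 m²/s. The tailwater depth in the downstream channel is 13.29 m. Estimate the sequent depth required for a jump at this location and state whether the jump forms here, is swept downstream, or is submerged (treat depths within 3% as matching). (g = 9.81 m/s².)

V₁ = q/y₁ = 46.51/1.594 = 29.18 m/s. Fr₁ = V₁/√(g·y₁) = 29.18/√(9.81×1.594) = 7.379.
Bélanger equation: y₂/y₁ = ½[√(1 + 8Fr₁²) − 1] = ½[√436.56 − 1] = 9.947.
y₂ = 9.947 × 1.594 = 15.86 m.
Tailwater y_tw = 13.29 m: y_tw < y₂, so the jump is swept downstream.

y₂ = 15.86 m; the jump is swept downstream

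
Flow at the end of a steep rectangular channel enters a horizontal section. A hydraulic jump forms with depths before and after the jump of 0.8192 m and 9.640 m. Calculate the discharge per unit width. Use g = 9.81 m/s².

For a rectangular channel the momentum equation gives q² = ½·g·y₁·y₂·(y₁ + y₂) = ½×9.81×0.8192×9.640×10.46 = 405.1.
q = √405.1 = 20.13 m²/s.

q = 20.13 m²/s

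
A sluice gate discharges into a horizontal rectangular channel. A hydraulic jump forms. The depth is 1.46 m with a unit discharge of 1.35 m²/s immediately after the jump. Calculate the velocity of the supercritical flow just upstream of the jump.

V₁ = 8.58 m/s

V₂ = q/y₂ = 1.35/1.46 = 0.925 m/s; Fr₂ = V₂/√(g·y₂) = 0.244.
Applying the sequent-depth relation in reverse, y₁/y₂ = ½[√(1 + 8Fr₂²) − 1] = ½[√1.478 − 1] = 0.108.
y₁ = 0.108 × 1.46 = 0.157 m.
V₁ = q/y₁ = 1.35/0.157 = 8.58 m/s.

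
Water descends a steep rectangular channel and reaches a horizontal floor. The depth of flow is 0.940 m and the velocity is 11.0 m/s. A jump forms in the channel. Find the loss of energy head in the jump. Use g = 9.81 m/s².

Fr₁ = V₁/√(g·y₁) = 11.0/√(9.81×0.940) = 3.62.
Conjugate-depth relation: y₂/y₁ = ½[√(1 + 8Fr₁²) − 1] = ½[√106.0 − 1] = 4.65.
y₂ = 4.65 × 0.940 = 4.37 m.
q = V₁·y₁ = 11.0 × 0.940 = 10.3 m²/s. V₂ = q/y₂ = 10.3/4.37 = 2.37 m/s. E₁ = y₁ + V₁²/2g = 7.11 m; E₂ = y₂ + V₂²/2g = 4.65 m. ΔE = E₁ − E₂ = 2.45 m.

ΔE = 2.45 m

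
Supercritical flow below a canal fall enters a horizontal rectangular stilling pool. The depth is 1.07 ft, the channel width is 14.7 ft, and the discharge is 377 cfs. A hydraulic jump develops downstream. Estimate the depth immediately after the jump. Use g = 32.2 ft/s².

y₂ = 5.67 ft

q = Q/b = 377/14.7 = 25.6 ft²/s; V₁ = q/y₁ = 24.0 ft/s. Fr₁ = V₁/√(g·y₁) = 4.08.
From the momentum equation for a rectangular channel, y₂/y₁ = ½[√(1 + 8Fr₁²) − 1] = ½[√134.4 − 1] = 5.30.
y₂ = 5.30 × 1.07 = 5.67 ft.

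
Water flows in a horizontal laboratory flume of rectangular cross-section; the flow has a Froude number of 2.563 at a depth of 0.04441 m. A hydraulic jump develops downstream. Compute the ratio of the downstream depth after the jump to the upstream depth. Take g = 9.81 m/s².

y₂/y₁ = 3.159

Fr₁ = 2.563 (given).
Sequent-depth ratio: y₂/y₁ = ½[√(1 + 8Fr₁²) − 1] = ½[√53.552 − 1] = 3.159.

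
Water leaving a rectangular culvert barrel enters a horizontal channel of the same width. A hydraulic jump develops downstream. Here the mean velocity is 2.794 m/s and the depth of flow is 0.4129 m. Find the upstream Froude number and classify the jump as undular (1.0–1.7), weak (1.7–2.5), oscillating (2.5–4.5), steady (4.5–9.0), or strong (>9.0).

Fr₁ = 1.388; undular jump

Fr₁ = V₁/√(g·y₁) = 2.794/√(9.81×0.4129) = 1.388.
Fr₁ = 1.388 lies in the undular range.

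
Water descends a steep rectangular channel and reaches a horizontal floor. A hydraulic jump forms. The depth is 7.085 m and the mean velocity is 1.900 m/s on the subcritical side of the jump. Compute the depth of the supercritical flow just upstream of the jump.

y₁ = 0.6722 m

Fr₂ = V₂/√(g·y₂) = 1.900/√(9.81×7.085) = 0.2279.
Since the conjugate-depth ratio holds either way, y₁/y₂ = ½[√(1 + 8Fr₂²) − 1] = ½[√1.4155 − 1] = 0.09488.
y₁ = 0.09488 × 7.085 = 0.6722 m.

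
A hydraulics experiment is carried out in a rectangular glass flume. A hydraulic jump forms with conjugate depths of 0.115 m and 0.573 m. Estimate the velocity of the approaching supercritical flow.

For a rectangular channel the momentum equation gives q² = ½·g·y₁·y₂·(y₁ + y₂) = ½×9.81×0.115×0.573×0.688 = 0.222.
q = √0.222 = 0.472 m²/s.
V₁ = q/y₁ = 0.472/0.115 = 4.10 m/s.

V₁ = 4.10 m/s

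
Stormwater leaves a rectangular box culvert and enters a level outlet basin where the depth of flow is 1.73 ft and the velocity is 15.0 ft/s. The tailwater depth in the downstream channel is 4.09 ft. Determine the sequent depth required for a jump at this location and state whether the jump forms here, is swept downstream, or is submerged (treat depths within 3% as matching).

y₂ = 4.13 ft; the jump forms here

Fr₁ = V₁/√(g·y₁) = 15.0/√(32.2×1.73) = 2.01.
Conjugate-depth relation: y₂/y₁ = ½[√(1 + 8Fr₁²) − 1] = ½[√33.31 − 1] = 2.39.
y₂ = 2.39 × 1.73 = 4.13 ft.
Tailwater y_tw = 4.09 ft: y_tw ≈ y₂, so the jump forms here.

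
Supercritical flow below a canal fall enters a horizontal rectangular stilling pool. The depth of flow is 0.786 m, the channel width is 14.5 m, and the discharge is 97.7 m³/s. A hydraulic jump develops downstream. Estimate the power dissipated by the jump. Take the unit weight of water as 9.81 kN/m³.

q = Q/b = 97.7/14.5 = 6.74 m²/s; V₁ = q/y₁ = 8.57 m/s. Fr₁ = V₁/√(g·y₁) = 3.09.
Conjugate-depth relation: y₂/y₁ = ½[√(1 + 8Fr₁²) − 1] = ½[√77.24 − 1] = 3.89.
y₂ = 3.89 × 0.786 = 3.06 m.
V₂ = q/y₂ = 6.74/3.06 = 2.20 m/s. E₁ = y₁ + V₁²/2g = 4.53 m; E₂ = y₂ + V₂²/2g = 3.31 m. ΔE = E₁ − E₂ = 1.22 m.
P = γ·Q·ΔE = 9.81 × 97.7 × 1.22 = 1173 kW.

P = 1173 kW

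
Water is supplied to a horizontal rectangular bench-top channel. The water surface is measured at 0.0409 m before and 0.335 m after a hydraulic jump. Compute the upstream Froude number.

For a rectangular channel the momentum equation gives q² = ½·g·y₁·y₂·(y₁ + y₂) = ½×9.81×0.0409×0.335×0.376 = 0.0253.
q = √0.0253 = 0.159 m²/s.
V₁ = q/y₁ = 3.89 m/s; Fr₁ = V₁/√(g·y₁) = 6.14.

Fr₁ = 6.14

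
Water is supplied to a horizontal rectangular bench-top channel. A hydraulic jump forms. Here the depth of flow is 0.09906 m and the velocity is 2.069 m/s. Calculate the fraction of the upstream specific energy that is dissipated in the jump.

ΔE/E₁ = 0.107 (10.7%)

Fr₁ = V₁/√(g·y₁) = 2.069/√(9.81×0.09906) = 2.099.
Sequent-depth ratio: y₂/y₁ = ½[√(1 + 8Fr₁²) − 1] = ½[√36.241 − 1] = 2.510.
y₂ = 2.510 × 0.09906 = 0.2486 m.
E₁ = y₁ + V₁²/2g = 0.3172 m. ΔE = (y₂ − y₁)³/(4y₁y₂) = 0.03397 m. ΔE/E₁ = 0.03397/0.3172 = 0.107.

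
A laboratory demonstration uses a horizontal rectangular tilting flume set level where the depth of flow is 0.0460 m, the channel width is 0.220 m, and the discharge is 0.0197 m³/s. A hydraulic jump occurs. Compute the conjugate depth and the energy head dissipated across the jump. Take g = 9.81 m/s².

q = Q/b = 0.0197/0.220 = 0.0895 m²/s; V₁ = q/y₁ = 1.95 m/s. Fr₁ = V₁/√(g·y₁) = 2.90.
Sequent-depth ratio: y₂/y₁ = ½[√(1 + 8Fr₁²) − 1] = ½[√68.18 − 1] = 3.63.
y₂ = 3.63 × 0.0460 = 0.167 m.
V₂ = q/y₂ = 0.0895/0.167 = 0.536 m/s. E₁ = y₁ + V₁²/2g = 0.239 m; E₂ = y₂ + V₂²/2g = 0.182 m. ΔE = E₁ − E₂ = 0.0576 m.

y₂ = 0.167 m; ΔE = 0.0576 m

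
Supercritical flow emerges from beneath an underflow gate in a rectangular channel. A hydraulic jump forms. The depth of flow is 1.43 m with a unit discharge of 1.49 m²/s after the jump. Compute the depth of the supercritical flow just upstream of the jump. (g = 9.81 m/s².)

y₁ = 0.195 m

V₂ = q/y₂ = 1.49/1.43 = 1.04 m/s; Fr₂ = V₂/√(g·y₂) = 0.278.
From the momentum equation (using Fr₂), y₁/y₂ = ½[√(1 + 8Fr₂²) − 1] = ½[√1.619 − 1] = 0.136.
y₁ = 0.136 × 1.43 = 0.195 m.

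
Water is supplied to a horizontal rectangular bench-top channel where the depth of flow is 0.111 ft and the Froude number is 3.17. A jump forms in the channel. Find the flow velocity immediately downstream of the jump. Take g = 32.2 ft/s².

V₂ = 1.49 ft/s

Fr₁ = 3.17 (given).
Sequent-depth ratio: y₂/y₁ = ½[√(1 + 8Fr₁²) − 1] = ½[√81.39 − 1] = 4.01.
y₂ = 4.01 × 0.111 = 0.445 ft.
V₁ = Fr₁·√(g·y₁) = 3.17×√(32.2×0.111) = 5.99 ft/s; q = V₁·y₁ = 0.665 ft²/s.
V₂ = q/y₂ = 0.665/0.445 = 1.49 ft/s.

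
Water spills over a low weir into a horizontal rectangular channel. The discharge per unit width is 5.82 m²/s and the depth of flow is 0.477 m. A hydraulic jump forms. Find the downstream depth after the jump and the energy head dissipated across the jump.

y₂ = 3.57 m; ΔE = 4.36 m

V₁ = q/y₁ = 5.82/0.477 = 12.2 m/s. Fr₁ = V₁/√(g·y₁) = 12.2/√(9.81×0.477) = 5.64.
Sequent-depth ratio: y₂/y₁ = ½[√(1 + 8Fr₁²) − 1] = ½[√255.5 − 1] = 7.49.
y₂ = 7.49 × 0.477 = 3.57 m.
V₂ = q/y₂ = 5.82/3.57 = 1.63 m/s. E₁ = y₁ + V₁²/2g = 8.06 m; E₂ = y₂ + V₂²/2g = 3.71 m. ΔE = E₁ − E₂ = 4.36 m.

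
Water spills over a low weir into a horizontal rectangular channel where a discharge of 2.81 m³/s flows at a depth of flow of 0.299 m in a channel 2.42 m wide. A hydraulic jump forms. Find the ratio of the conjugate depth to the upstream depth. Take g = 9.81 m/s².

y₂/y₁ = 2.75

q = Q/b = 2.81/2.42 = 1.16 m²/s; V₁ = q/y₁ = 3.88 m/s. Fr₁ = V₁/√(g·y₁) = 2.27.
From the momentum equation for a rectangular channel, y₂/y₁ = ½[√(1 + 8Fr₁²) − 1] = ½[√42.13 − 1] = 2.75.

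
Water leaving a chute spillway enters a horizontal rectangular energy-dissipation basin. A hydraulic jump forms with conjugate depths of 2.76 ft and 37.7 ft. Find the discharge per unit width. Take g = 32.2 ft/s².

q = 260 ft²/s

For a rectangular channel the momentum equation gives q² = ½·g·y₁·y₂·(y₁ + y₂) = ½×32.2×2.76×37.7×40.5 = 67780.
q = √67780 = 260 ft²/s.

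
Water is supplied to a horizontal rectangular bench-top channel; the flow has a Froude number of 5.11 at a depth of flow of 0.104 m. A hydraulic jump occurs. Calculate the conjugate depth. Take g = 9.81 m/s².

Fr₁ = 5.11 (given).
Conjugate-depth relation: y₂/y₁ = ½[√(1 + 8Fr₁²) − 1] = ½[√209.9 − 1] = 6.74.
y₂ = 6.74 × 0.104 = 0.701 m.

y₂ = 0.701 m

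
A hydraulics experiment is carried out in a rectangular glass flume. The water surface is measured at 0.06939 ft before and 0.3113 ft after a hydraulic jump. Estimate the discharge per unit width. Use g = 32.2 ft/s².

q = 0.3639 ft²/s

For a rectangular channel the momentum equation gives q² = ½·g·y₁·y₂·(y₁ + y₂) = ½×32.2×0.06939×0.3113×0.3807 = 0.1324.
q = √0.1324 = 0.3639 ft²/s.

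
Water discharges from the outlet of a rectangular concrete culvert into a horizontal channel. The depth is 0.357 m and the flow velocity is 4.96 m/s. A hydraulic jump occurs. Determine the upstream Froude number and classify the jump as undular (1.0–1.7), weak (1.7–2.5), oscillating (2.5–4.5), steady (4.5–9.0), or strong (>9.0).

Fr₁ = V₁/√(g·y₁) = 4.96/√(9.81×0.357) = 2.65.
Fr₁ = 2.65 lies in the oscillating range.

Fr₁ = 2.65; oscillating jump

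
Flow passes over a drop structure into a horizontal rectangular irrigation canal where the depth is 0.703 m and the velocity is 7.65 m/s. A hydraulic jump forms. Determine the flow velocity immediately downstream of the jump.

Fr₁ = V₁/√(g·y₁) = 7.65/√(9.81×0.703) = 2.91.
Sequent-depth ratio: y₂/y₁ = ½[√(1 + 8Fr₁²) − 1] = ½[√68.89 − 1] = 3.65.
y₂ = 3.65 × 0.703 = 2.57 m.
q = V₁·y₁ = 7.65 × 0.703 = 5.38 m²/s.
V₂ = q/y₂ = 5.38/2.57 = 2.10 m/s.

V₂ = 2.10 m/s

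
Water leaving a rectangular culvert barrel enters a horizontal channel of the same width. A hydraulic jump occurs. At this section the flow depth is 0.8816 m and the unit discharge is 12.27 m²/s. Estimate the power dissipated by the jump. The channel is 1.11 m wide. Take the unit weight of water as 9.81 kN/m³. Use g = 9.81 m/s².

P = 671.1 kW

V₁ = q/y₁ = 12.27/0.8816 = 13.92 m/s. Fr₁ = V₁/√(g·y₁) = 13.92/√(9.81×0.8816) = 4.733.
By Bélanger, y₂/y₁ = ½[√(1 + 8Fr₁²) − 1] = ½[√180.18 − 1] = 6.212.
y₂ = 6.212 × 0.8816 = 5.476 m.
Head loss: ΔE = (y₂ − y₁)³/(4y₁y₂) = (5.476 − 0.8816)³/(4×0.8816×5.476) = 96.99/19.31 = 5.023 m.
Q = q·b = 12.27 × 1.11 = 13.62 m³/s. P = γ·Q·ΔE = 9.81 × 13.62 × 5.023 = 671.1 kW.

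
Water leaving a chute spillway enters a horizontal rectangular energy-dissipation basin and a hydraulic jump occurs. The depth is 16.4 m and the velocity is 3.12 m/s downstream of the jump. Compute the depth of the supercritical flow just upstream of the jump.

Fr₂ = V₂/√(g·y₂) = 3.12/√(9.81×16.4) = 0.246.
Since the conjugate-depth ratio holds either way, y₁/y₂ = ½[√(1 + 8Fr₂²) − 1] = ½[√1.484 − 1] = 0.109.
y₁ = 0.109 × 16.4 = 1.79 m.

y₁ = 1.79 m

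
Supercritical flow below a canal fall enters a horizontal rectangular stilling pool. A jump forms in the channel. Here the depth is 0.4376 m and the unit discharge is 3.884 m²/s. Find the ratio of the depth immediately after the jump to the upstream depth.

V₁ = q/y₁ = 3.884/0.4376 = 8.876 m/s. Fr₁ = V₁/√(g·y₁) = 8.876/√(9.81×0.4376) = 4.284.
From the momentum equation for a rectangular channel, y₂/y₁ = ½[√(1 + 8Fr₁²) − 1] = ½[√147.81 − 1] = 5.579.

y₂/y₁ = 5.579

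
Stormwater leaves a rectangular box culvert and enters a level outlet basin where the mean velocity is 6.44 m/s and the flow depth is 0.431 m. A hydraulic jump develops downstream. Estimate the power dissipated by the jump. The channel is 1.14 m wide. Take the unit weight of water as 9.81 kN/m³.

P = 21.9 kW

Fr₁ = V₁/√(g·y₁) = 6.44/√(9.81×0.431) = 3.13.
Bélanger equation: y₂/y₁ = ½[√(1 + 8Fr₁²) − 1] = ½[√79.47 − 1] = 3.96.
y₂ = 3.96 × 0.431 = 1.71 m.
q = V₁·y₁ = 6.44 × 0.431 = 2.78 m²/s. V₂ = q/y₂ = 2.78/1.71 = 1.63 m/s. E₁ = y₁ + V₁²/2g = 2.54 m; E₂ = y₂ + V₂²/2g = 1.84 m. ΔE = E₁ − E₂ = 0.704 m.
Q = q·b = 2.78 × 1.14 = 3.16 m³/s. P = γ·Q·ΔE = 9.81 × 3.16 × 0.704 = 21.9 kW.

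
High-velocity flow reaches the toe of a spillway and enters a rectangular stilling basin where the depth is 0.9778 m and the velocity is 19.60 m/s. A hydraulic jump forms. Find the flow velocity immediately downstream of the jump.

Fr₁ = V₁/√(g·y₁) = 19.60/√(9.81×0.9778) = 6.328.
Sequent-depth ratio: y₂/y₁ = ½[√(1 + 8Fr₁²) − 1] = ½[√321.39 − 1] = 8.464.
y₂ = 8.464 × 0.9778 = 8.276 m.
q = V₁·y₁ = 19.60 × 0.9778 = 19.16 m²/s.
V₂ = q/y₂ = 19.16/8.276 = 2.316 m/s.

V₂ = 2.316 m/s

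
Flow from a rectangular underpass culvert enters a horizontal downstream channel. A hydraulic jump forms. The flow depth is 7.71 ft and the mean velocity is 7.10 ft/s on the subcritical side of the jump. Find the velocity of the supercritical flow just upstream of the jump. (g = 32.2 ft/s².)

Fr₂ = V₂/√(g·y₂) = 7.10/√(32.2×7.71) = 0.451.
Since the conjugate-depth ratio holds either way, y₁/y₂ = ½[√(1 + 8Fr₂²) − 1] = ½[√2.624 − 1] = 0.310.
y₁ = 0.310 × 7.71 = 2.39 ft.
V₁ = q/y₁ = 54.7/2.39 = 22.9 ft/s.

V₁ = 22.9 ft/s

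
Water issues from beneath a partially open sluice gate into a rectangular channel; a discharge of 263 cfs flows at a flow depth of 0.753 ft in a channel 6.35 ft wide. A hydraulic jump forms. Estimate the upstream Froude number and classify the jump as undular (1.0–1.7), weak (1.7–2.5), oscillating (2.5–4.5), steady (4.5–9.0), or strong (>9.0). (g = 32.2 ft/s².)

Fr₁ = 11.2; strong jump

q = Q/b = 263/6.35 = 41.4 ft²/s; V₁ = q/y₁ = 55.0 ft/s. Fr₁ = V₁/√(g·y₁) = 11.2.
Fr₁ = 11.2 lies in the strong range.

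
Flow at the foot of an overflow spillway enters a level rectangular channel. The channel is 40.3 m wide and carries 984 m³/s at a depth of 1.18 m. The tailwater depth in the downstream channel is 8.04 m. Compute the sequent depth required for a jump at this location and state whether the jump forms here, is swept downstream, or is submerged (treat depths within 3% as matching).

y₂ = 9.58 m; the jump is swept downstream

q = Q/b = 984/40.3 = 24.4 m²/s; V₁ = q/y₁ = 20.7 m/s. Fr₁ = V₁/√(g·y₁) = 6.08.
Sequent-depth ratio: y₂/y₁ = ½[√(1 + 8Fr₁²) − 1] = ½[√296.9 − 1] = 8.12.
y₂ = 8.12 × 1.18 = 9.58 m.
Tailwater y_tw = 8.04 m: y_tw < y₂, so the jump is swept downstream.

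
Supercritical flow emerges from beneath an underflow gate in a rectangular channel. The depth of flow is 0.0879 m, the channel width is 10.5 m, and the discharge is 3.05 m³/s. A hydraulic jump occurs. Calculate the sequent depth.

q = Q/b = 3.05/10.5 = 0.290 m²/s; V₁ = q/y₁ = 3.30 m/s. Fr₁ = V₁/√(g·y₁) = 3.56.
By Bélanger, y₂/y₁ = ½[√(1 + 8Fr₁²) − 1] = ½[√102.3 − 1] = 4.56.
y₂ = 4.56 × 0.0879 = 0.401 m.

y₂ = 0.401 m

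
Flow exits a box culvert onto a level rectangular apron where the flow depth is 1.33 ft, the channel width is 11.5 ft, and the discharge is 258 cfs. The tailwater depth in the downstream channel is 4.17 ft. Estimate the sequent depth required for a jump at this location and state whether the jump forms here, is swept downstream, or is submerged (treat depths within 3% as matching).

y₂ = 4.23 ft; the jump forms here

q = Q/b = 258/11.5 = 22.4 ft²/s; V₁ = q/y₁ = 16.9 ft/s. Fr₁ = V₁/√(g·y₁) = 2.58.
Sequent-depth ratio: y₂/y₁ = ½[√(1 + 8Fr₁²) − 1] = ½[√54.15 − 1] = 3.18.
y₂ = 3.18 × 1.33 = 4.23 ft.
Tailwater y_tw = 4.17 ft: y_tw ≈ y₂, so the jump forms here.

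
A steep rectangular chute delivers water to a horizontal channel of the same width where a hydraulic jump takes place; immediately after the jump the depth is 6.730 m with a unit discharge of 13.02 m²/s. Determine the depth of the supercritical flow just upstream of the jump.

y₁ = 0.6919 m

V₂ = q/y₂ = 13.02/6.730 = 1.935 m/s; Fr₂ = V₂/√(g·y₂) = 0.2381.
Since the conjugate-depth ratio holds either way, y₁/y₂ = ½[√(1 + 8Fr₂²) − 1] = ½[√1.4535 − 1] = 0.1028.
y₁ = 0.1028 × 6.730 = 0.6919 m.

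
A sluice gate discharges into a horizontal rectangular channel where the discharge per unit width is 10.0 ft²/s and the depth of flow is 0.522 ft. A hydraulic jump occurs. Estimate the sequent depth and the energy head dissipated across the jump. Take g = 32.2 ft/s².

y₂ = 3.20 ft; ΔE = 2.87 ft

V₁ = q/y₁ = 10.0/0.522 = 19.2 ft/s. Fr₁ = V₁/√(g·y₁) = 19.2/√(32.2×0.522) = 4.67.
Bélanger equation: y₂/y₁ = ½[√(1 + 8Fr₁²) − 1] = ½[√175.7 − 1] = 6.13.
y₂ = 6.13 × 0.522 = 3.20 ft.
Head loss: ΔE = (y₂ − y₁)³/(4y₁y₂) = (3.20 − 0.522)³/(4×0.522×3.20) = 19.2/6.68 = 2.87 ft.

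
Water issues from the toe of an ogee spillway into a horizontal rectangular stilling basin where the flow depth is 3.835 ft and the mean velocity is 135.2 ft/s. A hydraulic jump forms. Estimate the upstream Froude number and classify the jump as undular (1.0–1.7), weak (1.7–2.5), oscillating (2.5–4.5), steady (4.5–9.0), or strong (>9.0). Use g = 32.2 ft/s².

Fr₁ = V₁/√(g·y₁) = 135.2/√(32.2×3.835) = 12.17.
Fr₁ = 12.17 lies in the strong range.

Fr₁ = 12.17; strong jump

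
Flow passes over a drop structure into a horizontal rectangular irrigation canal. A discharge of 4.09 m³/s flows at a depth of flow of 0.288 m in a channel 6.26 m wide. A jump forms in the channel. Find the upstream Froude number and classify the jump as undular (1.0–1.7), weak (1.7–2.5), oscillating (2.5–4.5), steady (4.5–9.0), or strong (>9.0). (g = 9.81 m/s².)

Fr₁ = 1.35; undular jump

q = Q/b = 4.09/6.26 = 0.653 m²/s; V₁ = q/y₁ = 2.27 m/s. Fr₁ = V₁/√(g·y₁) = 1.35.
Fr₁ = 1.35 lies in the undular range.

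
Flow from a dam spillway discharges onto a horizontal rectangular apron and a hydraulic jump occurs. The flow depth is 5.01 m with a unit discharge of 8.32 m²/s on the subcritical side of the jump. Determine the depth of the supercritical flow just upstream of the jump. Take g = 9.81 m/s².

y₁ = 0.510 m

V₂ = q/y₂ = 8.32/5.01 = 1.66 m/s; Fr₂ = V₂/√(g·y₂) = 0.237.
The Bélanger relation is symmetric: y₁/y₂ = ½[√(1 + 8Fr₂²) − 1] = ½[√1.449 − 1] = 0.102.
y₁ = 0.102 × 5.01 = 0.510 m.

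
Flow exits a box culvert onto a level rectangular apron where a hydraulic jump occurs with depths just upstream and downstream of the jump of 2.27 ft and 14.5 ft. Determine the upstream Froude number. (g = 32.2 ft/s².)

Fr₁ = 4.86

For a rectangular channel the momentum equation gives q² = ½·g·y₁·y₂·(y₁ + y₂) = ½×32.2×2.27×14.5×16.8 = 8887.
q = √8887 = 94.3 ft²/s.
V₁ = q/y₁ = 41.5 ft/s; Fr₁ = V₁/√(g·y₁) = 4.86.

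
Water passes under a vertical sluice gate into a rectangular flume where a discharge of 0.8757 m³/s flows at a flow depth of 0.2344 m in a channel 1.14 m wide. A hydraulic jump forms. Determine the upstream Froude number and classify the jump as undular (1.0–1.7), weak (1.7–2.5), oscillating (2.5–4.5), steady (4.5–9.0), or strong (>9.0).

Fr₁ = 2.161; weak jump

q = Q/b = 0.8757/1.14 = 0.7682 m²/s; V₁ = q/y₁ = 3.277 m/s. Fr₁ = V₁/√(g·y₁) = 2.161.
Fr₁ = 2.161 lies in the weak range.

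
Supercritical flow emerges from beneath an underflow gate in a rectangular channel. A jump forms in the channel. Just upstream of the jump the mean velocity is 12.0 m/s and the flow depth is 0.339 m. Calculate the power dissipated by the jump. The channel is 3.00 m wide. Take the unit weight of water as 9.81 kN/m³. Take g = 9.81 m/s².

P = 550 kW

Fr₁ = V₁/√(g·y₁) = 12.0/√(9.81×0.339) = 6.58.
Conjugate-depth relation: y₂/y₁ = ½[√(1 + 8Fr₁²) − 1] = ½[√347.4 − 1] = 8.82.
y₂ = 8.82 × 0.339 = 2.99 m.
q = V₁·y₁ = 12.0 × 0.339 = 4.07 m²/s. V₂ = q/y₂ = 4.07/2.99 = 1.36 m/s. E₁ = y₁ + V₁²/2g = 7.68 m; E₂ = y₂ + V₂²/2g = 3.08 m. ΔE = E₁ − E₂ = 4.59 m.
Q = q·b = 4.07 × 3.00 = 12.2 m³/s. P = γ·Q·ΔE = 9.81 × 12.2 × 4.59 = 550 kW.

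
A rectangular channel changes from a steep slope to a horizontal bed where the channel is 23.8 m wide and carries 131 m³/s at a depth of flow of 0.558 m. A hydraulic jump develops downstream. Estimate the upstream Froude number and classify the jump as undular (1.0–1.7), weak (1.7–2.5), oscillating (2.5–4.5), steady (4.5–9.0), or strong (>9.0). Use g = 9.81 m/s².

Fr₁ = 4.22; oscillating jump

q = Q/b = 131/23.8 = 5.50 m²/s; V₁ = q/y₁ = 9.86 m/s. Fr₁ = V₁/√(g·y₁) = 4.22.
Fr₁ = 4.22 lies in the oscillating range.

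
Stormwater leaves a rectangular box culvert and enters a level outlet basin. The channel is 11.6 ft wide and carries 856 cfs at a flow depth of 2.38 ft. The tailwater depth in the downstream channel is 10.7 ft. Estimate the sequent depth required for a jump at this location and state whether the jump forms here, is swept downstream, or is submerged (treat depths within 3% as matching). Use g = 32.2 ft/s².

y₂ = 10.8 ft; the jump forms here

q = Q/b = 856/11.6 = 73.8 ft²/s; V₁ = q/y₁ = 31.0 ft/s. Fr₁ = V₁/√(g·y₁) = 3.54.
By Bélanger, y₂/y₁ = ½[√(1 + 8Fr₁²) − 1] = ½[√101.4 − 1] = 4.53.
y₂ = 4.53 × 2.38 = 10.8 ft.
Tailwater y_tw = 10.7 ft: y_tw ≈ y₂, so the jump forms here.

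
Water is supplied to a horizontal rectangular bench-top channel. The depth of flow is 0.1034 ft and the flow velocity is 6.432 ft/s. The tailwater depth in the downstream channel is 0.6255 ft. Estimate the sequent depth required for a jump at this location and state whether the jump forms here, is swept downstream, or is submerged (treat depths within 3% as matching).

Fr₁ = V₁/√(g·y₁) = 6.432/√(32.2×0.1034) = 3.525.
From the momentum equation for a rectangular channel, y₂/y₁ = ½[√(1 + 8Fr₁²) − 1] = ½[√100.40 − 1] = 4.510.
y₂ = 4.510 × 0.1034 = 0.4663 ft.
Tailwater y_tw = 0.6255 ft: y_tw > y₂, so the jump is submerged.

y₂ = 0.4663 ft; the jump is submerged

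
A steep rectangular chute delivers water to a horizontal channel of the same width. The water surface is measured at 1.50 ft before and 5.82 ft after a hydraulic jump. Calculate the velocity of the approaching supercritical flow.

V₁ = 21.4 ft/s

For a rectangular channel the momentum equation gives q² = ½·g·y₁·y₂·(y₁ + y₂) = ½×32.2×1.50×5.82×7.32 = 1029.
q = √1029 = 32.1 ft²/s.
V₁ = q/y₁ = 32.1/1.50 = 21.4 ft/s.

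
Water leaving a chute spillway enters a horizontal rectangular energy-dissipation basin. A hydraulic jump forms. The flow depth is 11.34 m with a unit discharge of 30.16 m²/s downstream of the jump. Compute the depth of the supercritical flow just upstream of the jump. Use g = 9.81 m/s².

y₁ = 1.294 m

V₂ = q/y₂ = 30.16/11.34 = 2.660 m/s; Fr₂ = V₂/√(g·y₂) = 0.2522.
Since the conjugate-depth ratio holds either way, y₁/y₂ = ½[√(1 + 8Fr₂²) − 1] = ½[√1.5087 − 1] = 0.1141.
y₁ = 0.1141 × 11.34 = 1.294 m.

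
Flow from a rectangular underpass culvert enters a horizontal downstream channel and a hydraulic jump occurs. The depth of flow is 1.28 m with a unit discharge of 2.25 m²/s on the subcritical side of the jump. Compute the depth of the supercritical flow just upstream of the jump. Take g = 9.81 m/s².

y₁ = 0.463 m

V₂ = q/y₂ = 2.25/1.28 = 1.76 m/s; Fr₂ = V₂/√(g·y₂) = 0.496.
From the momentum equation (using Fr₂), y₁/y₂ = ½[√(1 + 8Fr₂²) − 1] = ½[√2.969 − 1] = 0.361.
y₁ = 0.361 × 1.28 = 0.463 m.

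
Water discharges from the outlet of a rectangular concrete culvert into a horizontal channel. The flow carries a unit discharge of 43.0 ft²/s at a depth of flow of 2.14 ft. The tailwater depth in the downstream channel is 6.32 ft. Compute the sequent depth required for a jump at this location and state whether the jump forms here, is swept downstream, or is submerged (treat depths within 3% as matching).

V₁ = q/y₁ = 43.0/2.14 = 20.1 ft/s. Fr₁ = V₁/√(g·y₁) = 20.1/√(32.2×2.14) = 2.42.
By Bélanger, y₂/y₁ = ½[√(1 + 8Fr₁²) − 1] = ½[√47.87 − 1] = 2.96.
y₂ = 2.96 × 2.14 = 6.33 ft.
Tailwater y_tw = 6.32 ft: y_tw ≈ y₂, so the jump forms here.

y₂ = 6.33 ft; the jump forms here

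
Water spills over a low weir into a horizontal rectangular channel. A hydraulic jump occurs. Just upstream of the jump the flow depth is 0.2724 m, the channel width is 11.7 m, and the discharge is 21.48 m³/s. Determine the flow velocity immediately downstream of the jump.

q = Q/b = 21.48/11.7 = 1.836 m²/s; V₁ = q/y₁ = 6.740 m/s. Fr₁ = V₁/√(g·y₁) = 4.123.
Bélanger equation: y₂/y₁ = ½[√(1 + 8Fr₁²) − 1] = ½[√136.99 − 1] = 5.352.
y₂ = 5.352 × 0.2724 = 1.458 m.
V₂ = q/y₂ = 1.836/1.458 = 1.259 m/s.

V₂ = 1.259 m/s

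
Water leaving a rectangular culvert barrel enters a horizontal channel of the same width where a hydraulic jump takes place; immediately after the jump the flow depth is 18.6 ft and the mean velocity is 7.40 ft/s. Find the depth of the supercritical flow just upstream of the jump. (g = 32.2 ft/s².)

Fr₂ = V₂/√(g·y₂) = 7.40/√(32.2×18.6) = 0.302.
Applying the sequent-depth relation in reverse, y₁/y₂ = ½[√(1 + 8Fr₂²) − 1] = ½[√1.731 − 1] = 0.158.
y₁ = 0.158 × 18.6 = 2.94 ft.

y₁ = 2.94 ft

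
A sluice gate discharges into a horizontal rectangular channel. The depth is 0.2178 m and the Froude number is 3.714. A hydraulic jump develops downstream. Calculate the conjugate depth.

y₂ = 1.040 m

Fr₁ = 3.714 (given).
Sequent-depth ratio: y₂/y₁ = ½[√(1 + 8Fr₁²) − 1] = ½[√111.35 − 1] = 4.776.
y₂ = 4.776 × 0.2178 = 1.040 m.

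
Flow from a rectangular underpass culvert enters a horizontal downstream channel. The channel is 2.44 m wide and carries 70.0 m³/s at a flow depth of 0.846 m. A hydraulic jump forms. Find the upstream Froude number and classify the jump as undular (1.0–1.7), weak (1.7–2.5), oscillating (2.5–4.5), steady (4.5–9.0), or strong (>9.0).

Fr₁ = 11.8; strong jump

q = Q/b = 70.0/2.44 = 28.7 m²/s; V₁ = q/y₁ = 33.9 m/s. Fr₁ = V₁/√(g·y₁) = 11.8.
Fr₁ = 11.8 lies in the strong range.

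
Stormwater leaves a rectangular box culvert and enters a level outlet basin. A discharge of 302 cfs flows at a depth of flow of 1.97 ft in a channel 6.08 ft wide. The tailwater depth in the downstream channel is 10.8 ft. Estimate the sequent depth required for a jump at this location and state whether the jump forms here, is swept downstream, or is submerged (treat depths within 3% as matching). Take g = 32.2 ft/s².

q = Q/b = 302/6.08 = 49.7 ft²/s; V₁ = q/y₁ = 25.2 ft/s. Fr₁ = V₁/√(g·y₁) = 3.17.
By Bélanger, y₂/y₁ = ½[√(1 + 8Fr₁²) − 1] = ½[√81.18 − 1] = 4.00.
y₂ = 4.00 × 1.97 = 7.89 ft.
Tailwater y_tw = 10.8 ft: y_tw > y₂, so the jump is submerged.

y₂ = 7.89 ft; the jump is submerged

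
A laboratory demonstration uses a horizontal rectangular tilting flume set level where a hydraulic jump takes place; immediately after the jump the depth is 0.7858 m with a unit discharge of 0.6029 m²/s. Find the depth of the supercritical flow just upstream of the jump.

V₂ = q/y₂ = 0.6029/0.7858 = 0.7672 m/s; Fr₂ = V₂/√(g·y₂) = 0.2763.
From the momentum equation (using Fr₂), y₁/y₂ = ½[√(1 + 8Fr₂²) − 1] = ½[√1.6109 − 1] = 0.1346.
y₁ = 0.1346 × 0.7858 = 0.1058 m.

y₁ = 0.1058 m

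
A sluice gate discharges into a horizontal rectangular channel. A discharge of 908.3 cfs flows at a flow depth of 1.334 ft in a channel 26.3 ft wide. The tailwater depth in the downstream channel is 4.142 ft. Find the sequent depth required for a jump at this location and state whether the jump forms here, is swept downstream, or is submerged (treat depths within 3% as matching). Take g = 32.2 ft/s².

y₂ = 6.815 ft; the jump is swept downstream

q = Q/b = 908.3/26.3 = 34.54 ft²/s; V₁ = q/y₁ = 25.89 ft/s. Fr₁ = V₁/√(g·y₁) = 3.950.
By Bélanger, y₂/y₁ = ½[√(1 + 8Fr₁²) − 1] = ½[√125.83 − 1] = 5.109.
y₂ = 5.109 × 1.334 = 6.815 ft.
Tailwater y_tw = 4.142 ft: y_tw < y₂, so the jump is swept downstream.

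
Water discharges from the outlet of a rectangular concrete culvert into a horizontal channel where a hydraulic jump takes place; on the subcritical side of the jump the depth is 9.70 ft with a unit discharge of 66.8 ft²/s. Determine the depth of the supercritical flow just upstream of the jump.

V₂ = q/y₂ = 66.8/9.70 = 6.89 ft/s; Fr₂ = V₂/√(g·y₂) = 0.390.
Since the conjugate-depth ratio holds either way, y₁/y₂ = ½[√(1 + 8Fr₂²) − 1] = ½[√2.215 − 1] = 0.244.
y₁ = 0.244 × 9.70 = 2.37 ft.

y₁ = 2.37 ft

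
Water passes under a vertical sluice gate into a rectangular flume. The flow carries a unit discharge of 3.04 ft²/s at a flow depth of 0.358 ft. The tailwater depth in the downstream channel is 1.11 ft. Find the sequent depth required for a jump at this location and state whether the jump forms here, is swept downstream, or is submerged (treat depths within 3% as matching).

V₁ = q/y₁ = 3.04/0.358 = 8.49 ft/s. Fr₁ = V₁/√(g·y₁) = 8.49/√(32.2×0.358) = 2.50.
Sequent-depth ratio: y₂/y₁ = ½[√(1 + 8Fr₁²) − 1] = ½[√51.04 − 1] = 3.07.
y₂ = 3.07 × 0.358 = 1.10 ft.
Tailwater y_tw = 1.11 ft: y_tw ≈ y₂, so the jump forms here.

y₂ = 1.10 ft; the jump forms here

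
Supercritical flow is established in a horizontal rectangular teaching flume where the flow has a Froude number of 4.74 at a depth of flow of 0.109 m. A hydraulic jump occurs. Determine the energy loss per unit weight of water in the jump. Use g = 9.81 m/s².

Fr₁ = 4.74 (given).
Bélanger equation: y₂/y₁ = ½[√(1 + 8Fr₁²) − 1] = ½[√180.7 − 1] = 6.22.
y₂ = 6.22 × 0.109 = 0.678 m.
V₁ = Fr₁·√(g·y₁) = 4.74×√(9.81×0.109) = 4.90 m/s; q = V₁·y₁ = 0.534 m²/s. V₂ = q/y₂ = 0.534/0.678 = 0.788 m/s. E₁ = y₁ + V₁²/2g = 1.33 m; E₂ = y₂ + V₂²/2g = 0.710 m. ΔE = E₁ − E₂ = 0.624 m.

ΔE = 0.624 m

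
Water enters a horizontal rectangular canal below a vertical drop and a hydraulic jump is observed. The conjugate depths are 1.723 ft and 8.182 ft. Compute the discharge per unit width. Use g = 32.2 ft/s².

q = 47.41 ft²/s

For a rectangular channel the momentum equation gives q² = ½·g·y₁·y₂·(y₁ + y₂) = ½×32.2×1.723×8.182×9.905 = 2248.
q = √2248 = 47.41 ft²/s.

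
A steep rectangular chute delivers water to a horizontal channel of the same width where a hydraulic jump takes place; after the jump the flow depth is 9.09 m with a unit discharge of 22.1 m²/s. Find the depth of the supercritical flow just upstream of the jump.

y₁ = 1.08 m

V₂ = q/y₂ = 22.1/9.09 = 2.43 m/s; Fr₂ = V₂/√(g·y₂) = 0.257.
From the momentum equation (using Fr₂), y₁/y₂ = ½[√(1 + 8Fr₂²) − 1] = ½[√1.530 − 1] = 0.119.
y₁ = 0.119 × 9.09 = 1.08 m.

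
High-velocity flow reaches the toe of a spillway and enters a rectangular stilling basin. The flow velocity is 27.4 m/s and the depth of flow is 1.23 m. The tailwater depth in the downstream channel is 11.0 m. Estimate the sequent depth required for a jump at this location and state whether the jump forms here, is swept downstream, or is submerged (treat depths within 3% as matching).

y₂ = 13.1 m; the jump is swept downstream

Fr₁ = V₁/√(g·y₁) = 27.4/√(9.81×1.23) = 7.89.
By Bélanger, y₂/y₁ = ½[√(1 + 8Fr₁²) − 1] = ½[√498.8 − 1] = 10.7.
y₂ = 10.7 × 1.23 = 13.1 m.
Tailwater y_tw = 11.0 m: y_tw < y₂, so the jump is swept downstream.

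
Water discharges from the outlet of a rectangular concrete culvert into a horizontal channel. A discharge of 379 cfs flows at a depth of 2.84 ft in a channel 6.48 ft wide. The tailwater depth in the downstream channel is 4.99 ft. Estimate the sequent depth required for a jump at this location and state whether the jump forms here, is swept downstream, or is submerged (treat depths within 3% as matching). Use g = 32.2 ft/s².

q = Q/b = 379/6.48 = 58.5 ft²/s; V₁ = q/y₁ = 20.6 ft/s. Fr₁ = V₁/√(g·y₁) = 2.15.
Sequent-depth ratio: y₂/y₁ = ½[√(1 + 8Fr₁²) − 1] = ½[√38.10 − 1] = 2.59.
y₂ = 2.59 × 2.84 = 7.35 ft.
Tailwater y_tw = 4.99 ft: y_tw < y₂, so the jump is swept downstream.

y₂ = 7.35 ft; the jump is swept downstream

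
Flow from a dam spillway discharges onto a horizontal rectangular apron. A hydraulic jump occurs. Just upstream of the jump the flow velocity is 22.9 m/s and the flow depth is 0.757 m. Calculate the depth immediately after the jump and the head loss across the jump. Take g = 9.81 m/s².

y₂ = 8.63 m; ΔE = 18.7 m

Fr₁ = V₁/√(g·y₁) = 22.9/√(9.81×0.757) = 8.40.
By Bélanger, y₂/y₁ = ½[√(1 + 8Fr₁²) − 1] = ½[√565.9 − 1] = 11.4.
y₂ = 11.4 × 0.757 = 8.63 m.
Head loss: ΔE = (y₂ − y₁)³/(4y₁y₂) = (8.63 − 0.757)³/(4×0.757×8.63) = 487/26.1 = 18.7 m.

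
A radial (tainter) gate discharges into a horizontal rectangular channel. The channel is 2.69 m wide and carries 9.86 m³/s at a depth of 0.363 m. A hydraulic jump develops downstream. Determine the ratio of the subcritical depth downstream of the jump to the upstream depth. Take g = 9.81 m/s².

q = Q/b = 9.86/2.69 = 3.67 m²/s; V₁ = q/y₁ = 10.1 m/s. Fr₁ = V₁/√(g·y₁) = 5.35.
Sequent-depth ratio: y₂/y₁ = ½[√(1 + 8Fr₁²) − 1] = ½[√230.1 − 1] = 7.08.

y₂/y₁ = 7.08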